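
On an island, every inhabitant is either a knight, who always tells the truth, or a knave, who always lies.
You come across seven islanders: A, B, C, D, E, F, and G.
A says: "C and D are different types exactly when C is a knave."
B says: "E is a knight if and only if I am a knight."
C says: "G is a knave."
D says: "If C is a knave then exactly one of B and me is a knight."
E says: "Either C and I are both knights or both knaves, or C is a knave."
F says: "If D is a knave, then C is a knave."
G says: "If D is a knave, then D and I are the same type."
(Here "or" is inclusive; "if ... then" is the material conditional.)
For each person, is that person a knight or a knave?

Knights: A, D, E, F, and G. Knaves: B and C.

A is a knight; "C and D are different types exactly when C is a knave" is True, as required.
B is a knave, and the claim "E is a knight if and only if I am a knight" is indeed False.
C is a knave, so "G is a knave" must be False — and it is.
D is a knight; "if C is a knave then exactly one of B and me is a knight" is True, as required.
E is a knight; "either C and I are both knights or both knaves, or C is a knave" is True, as required.
F is a knight, and the claim "if D is a knave, then C is a knave" is indeed True.
As a knight, G's statement "if D is a knave, then D and I are the same type" should be True; it is.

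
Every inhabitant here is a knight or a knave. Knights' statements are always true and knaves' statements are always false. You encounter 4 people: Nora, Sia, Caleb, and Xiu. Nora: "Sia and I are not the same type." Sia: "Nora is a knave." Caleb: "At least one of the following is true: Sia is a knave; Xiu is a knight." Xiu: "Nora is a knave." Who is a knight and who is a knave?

Nora is a knight, Sia is a knave, Caleb is a knight, and Xiu is a knave.

Suppose Nora is a knave. Then Nora's statement "Sia and I are not the same type" would have to be false. Checking the 8 ways to assign the others, none is consistent with every speaker.
(For instance, with Sia=knave, Caleb=knight, Xiu=knave, Sia's claim "Nora is a knave" comes out true where it would need to be false.)
So Nora must be a knight, making "Sia and I are not the same type" true. Taking Nora=knight, Sia=knave, Caleb=knight, Xiu=knave, each remaining statement checks out:
  Sia (knave): "Nora is a knave" — false. ✓
  Caleb (knight): "at least one of the following is true: Sia is a knave; Xiu is a knight" — true. ✓
  Xiu (knave): "Nora is a knave" — false. ✓
This is the unique consistent assignment.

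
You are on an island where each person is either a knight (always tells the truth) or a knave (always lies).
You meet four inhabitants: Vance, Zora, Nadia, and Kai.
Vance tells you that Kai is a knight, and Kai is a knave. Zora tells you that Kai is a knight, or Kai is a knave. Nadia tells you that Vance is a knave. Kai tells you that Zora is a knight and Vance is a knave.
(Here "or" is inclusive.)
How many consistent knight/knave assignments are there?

1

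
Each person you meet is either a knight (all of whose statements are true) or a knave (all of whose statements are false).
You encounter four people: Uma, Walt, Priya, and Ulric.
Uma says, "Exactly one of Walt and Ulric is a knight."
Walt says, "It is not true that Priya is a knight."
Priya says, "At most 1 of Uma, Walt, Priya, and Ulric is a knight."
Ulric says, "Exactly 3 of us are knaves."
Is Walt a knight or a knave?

Walt is a knight.

Consistent assignments: {Uma=knight, Walt=knight, Priya=knave, Ulric=knave}
In every consistent assignment, Walt is a knight.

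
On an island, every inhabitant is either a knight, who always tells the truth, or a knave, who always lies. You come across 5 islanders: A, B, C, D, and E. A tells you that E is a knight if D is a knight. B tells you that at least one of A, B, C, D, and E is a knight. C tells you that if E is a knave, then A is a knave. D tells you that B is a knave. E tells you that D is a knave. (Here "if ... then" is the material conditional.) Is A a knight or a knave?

A is a knight.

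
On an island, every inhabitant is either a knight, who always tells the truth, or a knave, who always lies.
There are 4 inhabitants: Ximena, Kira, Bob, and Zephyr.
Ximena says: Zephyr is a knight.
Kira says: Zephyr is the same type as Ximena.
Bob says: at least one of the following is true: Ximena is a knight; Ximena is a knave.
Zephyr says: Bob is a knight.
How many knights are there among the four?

4

The unique consistent assignment is Ximena=knight, Kira=knight, Bob=knight, Zephyr=knight.
That has 4 knights.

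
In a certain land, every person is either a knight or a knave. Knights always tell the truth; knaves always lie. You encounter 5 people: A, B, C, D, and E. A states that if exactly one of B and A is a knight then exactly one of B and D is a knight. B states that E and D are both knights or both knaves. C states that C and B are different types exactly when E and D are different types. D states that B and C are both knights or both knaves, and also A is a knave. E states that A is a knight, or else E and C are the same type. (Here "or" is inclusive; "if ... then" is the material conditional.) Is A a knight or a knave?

A is a knave.

Consistent assignments: {A=knave, B=knight, C=knight, D=knight, E=knight}
In every consistent assignment, A is a knave.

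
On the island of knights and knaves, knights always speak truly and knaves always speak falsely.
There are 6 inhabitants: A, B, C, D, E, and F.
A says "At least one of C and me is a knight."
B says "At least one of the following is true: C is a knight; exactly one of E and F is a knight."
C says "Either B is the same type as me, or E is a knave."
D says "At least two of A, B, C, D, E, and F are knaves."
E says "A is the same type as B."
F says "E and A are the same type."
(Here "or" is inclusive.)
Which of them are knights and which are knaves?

A (knight): "at least one of C and me is a knight" — true. ✓
As a knight, B's statement "at least one of the following is true: C is a knight; exactly one of E and F is a knight" should be true; it is.
As a knight, C's statement "either B is the same type as me, or E is a knave" should be true; it is.
D is a knave; "at least two of A, B, C, D, E, and F are knaves" is False, as required.
As a knight, E's statement "A is the same type as B" should be true; it is.
Since F is a knight, "E and A are the same type" needs to be true, which holds.

Knights: A, B, C, E, and F. Knaves: D.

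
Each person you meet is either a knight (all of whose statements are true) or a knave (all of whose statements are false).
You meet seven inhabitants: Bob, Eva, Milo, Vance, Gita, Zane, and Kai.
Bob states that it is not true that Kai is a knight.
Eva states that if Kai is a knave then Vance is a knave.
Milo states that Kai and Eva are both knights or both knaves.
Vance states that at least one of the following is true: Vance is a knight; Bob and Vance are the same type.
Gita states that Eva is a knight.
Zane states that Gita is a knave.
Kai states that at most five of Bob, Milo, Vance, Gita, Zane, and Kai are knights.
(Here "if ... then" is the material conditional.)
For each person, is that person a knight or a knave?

Bob is a knave, Eva is a knight, Milo is a knight, Vance is a knight, Gita is a knight, Zane is a knave, and Kai is a knight.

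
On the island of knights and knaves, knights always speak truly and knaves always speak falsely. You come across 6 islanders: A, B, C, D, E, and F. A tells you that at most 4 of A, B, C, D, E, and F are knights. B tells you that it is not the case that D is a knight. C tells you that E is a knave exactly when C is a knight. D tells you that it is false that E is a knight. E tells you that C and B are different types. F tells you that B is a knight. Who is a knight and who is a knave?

A (knight): "at most 4 of A, B, C, D, E, and F are knights" — true. ✓
B is a knave, and the claim "it is not the case that D is a knight" is indeed False.
Since C is a knave, "E is a knave exactly when C is a knight" needs to be False, which holds.
Since D is a knight, "it is false that E is a knight" needs to be true, which holds.
E (knave): "C and B are different types" — False. ✓
F (knave): "B is a knight" — False. ✓

A is a knight, B is a knave, C is a knave, D is a knight, E is a knave, and F is a knave.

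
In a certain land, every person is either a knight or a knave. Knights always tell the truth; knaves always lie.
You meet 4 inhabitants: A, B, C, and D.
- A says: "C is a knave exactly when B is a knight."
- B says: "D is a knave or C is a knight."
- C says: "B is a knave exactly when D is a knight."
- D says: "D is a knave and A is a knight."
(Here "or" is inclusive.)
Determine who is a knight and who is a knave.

A is a knave, B is a knight, C is a knight, and D is a knave.

A (knave): "C is a knave exactly when B is a knight" — False. ✓
B is a knight, so "D is a knave or C is a knight" must be true — and it is.
C (knight): "B is a knave exactly when D is a knight" — true. ✓
D (knave): "D is a knave and A is a knight" — False. ✓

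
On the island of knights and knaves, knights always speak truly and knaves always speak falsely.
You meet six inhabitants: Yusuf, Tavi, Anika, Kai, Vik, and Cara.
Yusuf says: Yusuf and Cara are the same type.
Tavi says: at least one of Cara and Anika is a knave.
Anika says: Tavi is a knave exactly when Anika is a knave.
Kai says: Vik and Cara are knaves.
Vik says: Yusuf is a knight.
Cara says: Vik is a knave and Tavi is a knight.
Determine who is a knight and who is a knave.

Yusuf is a knave, Tavi is a knight, Anika is a knave, Kai is a knave, Vik is a knave, and Cara is a knight.

Since Yusuf is a knave, "Yusuf and Cara are the same type" needs to be False, which holds.
As a knight, Tavi's statement "at least one of Cara and Anika is a knave" should be true; it is.
As a knave, Anika's statement "Tavi is a knave exactly when Anika is a knave" should be False; it is.
Kai is a knave; "Vik and Cara are knaves" is False, as required.
Vik is a knave, so "Yusuf is a knight" must be False — and it is.
Cara is a knight; "Vik is a knave and Tavi is a knight" is true, as required.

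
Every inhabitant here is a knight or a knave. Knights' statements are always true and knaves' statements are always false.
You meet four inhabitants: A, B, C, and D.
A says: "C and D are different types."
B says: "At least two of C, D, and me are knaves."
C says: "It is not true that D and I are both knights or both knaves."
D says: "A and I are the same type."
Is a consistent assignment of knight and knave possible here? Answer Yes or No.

No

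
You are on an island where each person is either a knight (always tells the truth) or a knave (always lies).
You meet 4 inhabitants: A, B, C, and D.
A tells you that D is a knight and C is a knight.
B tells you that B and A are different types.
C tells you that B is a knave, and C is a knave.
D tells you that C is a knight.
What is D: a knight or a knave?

D is a knave.

Consistent assignments: {A=knave, B=knight, C=knave, D=knave}
In every consistent assignment, D is a knave.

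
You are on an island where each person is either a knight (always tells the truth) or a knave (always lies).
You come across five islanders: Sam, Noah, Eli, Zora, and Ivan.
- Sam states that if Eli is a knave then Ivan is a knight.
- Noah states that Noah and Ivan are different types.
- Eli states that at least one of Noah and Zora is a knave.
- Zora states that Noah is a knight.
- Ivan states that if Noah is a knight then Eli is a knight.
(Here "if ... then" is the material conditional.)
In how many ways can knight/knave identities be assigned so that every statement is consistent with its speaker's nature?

1

Consistent assignments:
  Sam=knave, Noah=knight, Eli=knave, Zora=knight, Ivan=knave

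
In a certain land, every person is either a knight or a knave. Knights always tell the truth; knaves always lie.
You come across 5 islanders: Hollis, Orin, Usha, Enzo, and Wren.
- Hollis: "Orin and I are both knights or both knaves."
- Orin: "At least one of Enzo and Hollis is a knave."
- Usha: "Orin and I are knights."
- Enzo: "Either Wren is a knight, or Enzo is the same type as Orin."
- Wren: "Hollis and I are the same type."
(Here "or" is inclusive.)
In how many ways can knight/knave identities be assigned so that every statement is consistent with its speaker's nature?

2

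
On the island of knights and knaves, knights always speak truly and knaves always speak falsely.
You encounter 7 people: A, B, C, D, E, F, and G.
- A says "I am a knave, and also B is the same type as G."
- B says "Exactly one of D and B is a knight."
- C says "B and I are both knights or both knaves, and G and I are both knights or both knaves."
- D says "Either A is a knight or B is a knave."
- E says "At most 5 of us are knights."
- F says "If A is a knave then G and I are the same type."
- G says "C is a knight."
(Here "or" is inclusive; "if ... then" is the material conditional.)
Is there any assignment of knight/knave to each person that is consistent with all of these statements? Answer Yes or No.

No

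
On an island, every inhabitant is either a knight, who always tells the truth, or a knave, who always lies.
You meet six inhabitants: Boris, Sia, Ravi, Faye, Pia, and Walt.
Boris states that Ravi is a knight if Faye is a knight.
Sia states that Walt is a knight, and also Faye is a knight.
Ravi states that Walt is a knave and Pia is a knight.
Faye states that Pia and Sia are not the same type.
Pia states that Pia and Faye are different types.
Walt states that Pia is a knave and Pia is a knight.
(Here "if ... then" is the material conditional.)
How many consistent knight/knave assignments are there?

Consistent assignments:
  Boris=knight, Sia=knave, Ravi=knave, Faye=knave, Pia=knave, Walt=knave

1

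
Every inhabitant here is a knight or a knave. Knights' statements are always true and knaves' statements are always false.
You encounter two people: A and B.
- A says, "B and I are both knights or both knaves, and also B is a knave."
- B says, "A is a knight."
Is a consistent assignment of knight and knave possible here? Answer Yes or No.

Checking all 4 assignments, each has at least one speaker whose statement's truth value contradicts their type.

No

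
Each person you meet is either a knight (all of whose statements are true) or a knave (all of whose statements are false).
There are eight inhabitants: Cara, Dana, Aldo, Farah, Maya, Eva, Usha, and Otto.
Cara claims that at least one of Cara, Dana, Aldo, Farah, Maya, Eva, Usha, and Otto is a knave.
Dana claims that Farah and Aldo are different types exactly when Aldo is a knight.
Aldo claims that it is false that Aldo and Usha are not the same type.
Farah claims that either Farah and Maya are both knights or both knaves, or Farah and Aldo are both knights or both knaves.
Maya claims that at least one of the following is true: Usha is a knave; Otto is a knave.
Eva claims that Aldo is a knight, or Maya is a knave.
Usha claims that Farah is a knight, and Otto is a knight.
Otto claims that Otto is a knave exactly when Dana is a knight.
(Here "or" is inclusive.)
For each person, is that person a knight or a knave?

Knights: Cara, Aldo, Farah, Eva, Usha, and Otto. Knaves: Dana and Maya.

Cara is a knight; "at least one of Cara, Dana, Aldo, Farah, Maya, Eva, Usha, and Otto is a knave" is true, as required.
Since Dana is a knave, "Farah and Aldo are different types exactly when Aldo is a knight" needs to be false, which holds.
Since Aldo is a knight, "it is false that Aldo and Usha are not the same type" needs to be true, which holds.
Farah is a knight, so "either Farah and Maya are both knights or both knaves, or Farah and Aldo are both knights or both knaves" must be true — and it is.
Maya (knave): "at least one of the following is true: Usha is a knave; Otto is a knave" — false. ✓
As a knight, Eva's statement "Aldo is a knight, or Maya is a knave" should be true; it is.
As a knight, Usha's statement "Farah is a knight, and Otto is a knight" should be true; it is.
Since Otto is a knight, "Otto is a knave exactly when Dana is a knight" needs to be true, which holds.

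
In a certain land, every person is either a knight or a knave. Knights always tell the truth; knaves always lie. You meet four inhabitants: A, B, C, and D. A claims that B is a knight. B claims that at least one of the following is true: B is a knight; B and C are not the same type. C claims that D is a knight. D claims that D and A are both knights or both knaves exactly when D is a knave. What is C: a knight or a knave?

Consistent assignments: {A=knight, B=knight, C=knave, D=knave}
In every consistent assignment, C is a knave.

C is a knave.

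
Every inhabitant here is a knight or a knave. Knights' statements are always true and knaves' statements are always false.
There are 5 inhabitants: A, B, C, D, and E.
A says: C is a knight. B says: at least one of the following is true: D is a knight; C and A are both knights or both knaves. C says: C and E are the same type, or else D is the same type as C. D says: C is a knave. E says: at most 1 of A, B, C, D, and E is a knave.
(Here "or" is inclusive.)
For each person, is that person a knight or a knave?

A is a knight; "C is a knight" is true, as required.
As a knight, B's statement "at least one of the following is true: D is a knight; C and A are both knights or both knaves" should be true; it is.
C is a knight, so "C and E are the same type, or else D is the same type as C" must be true — and it is.
D is a knave, so "C is a knave" must be false — and it is.
Since E is a knight, "at most 1 of A, B, C, D, and E is a knave" needs to be true, which holds.

Knights: A, B, C, and E. Knaves: D.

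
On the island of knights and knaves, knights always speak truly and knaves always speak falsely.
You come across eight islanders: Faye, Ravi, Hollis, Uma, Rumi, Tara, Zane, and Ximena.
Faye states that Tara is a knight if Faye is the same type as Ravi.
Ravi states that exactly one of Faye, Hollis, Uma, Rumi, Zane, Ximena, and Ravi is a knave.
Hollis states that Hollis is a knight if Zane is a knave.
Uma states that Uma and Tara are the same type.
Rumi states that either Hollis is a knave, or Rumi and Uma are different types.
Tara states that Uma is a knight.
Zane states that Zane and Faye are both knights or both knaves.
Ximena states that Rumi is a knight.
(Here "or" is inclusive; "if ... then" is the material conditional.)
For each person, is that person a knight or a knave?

Faye (knight): "Tara is a knight if Faye is the same type as Ravi" — True. ✓
Since Ravi is a knave, "exactly one of Faye, Hollis, Uma, Rumi, Zane, Ximena, and Ravi is a knave" needs to be false, which holds.
Hollis is a knave, and the claim "Hollis is a knight if Zane is a knave" is indeed false.
Uma is a knight; "Uma and Tara are the same type" is True, as required.
Rumi is a knight, so "either Hollis is a knave, or Rumi and Uma are different types" must be True — and it is.
Tara is a knight, so "Uma is a knight" must be True — and it is.
Zane (knave): "Zane and Faye are both knights or both knaves" — false. ✓
Ximena is a knight, so "Rumi is a knight" must be True — and it is.

Faye is a knight, Ravi is a knave, Hollis is a knave, Uma is a knight, Rumi is a knight, Tara is a knight, Zane is a knave, and Ximena is a knight.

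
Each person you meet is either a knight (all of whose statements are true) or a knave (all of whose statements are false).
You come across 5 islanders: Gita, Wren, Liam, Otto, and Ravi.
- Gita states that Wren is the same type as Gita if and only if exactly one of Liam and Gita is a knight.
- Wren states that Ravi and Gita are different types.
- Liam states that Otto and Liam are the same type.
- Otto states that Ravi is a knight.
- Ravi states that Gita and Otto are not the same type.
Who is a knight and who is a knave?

Since Gita is a knave, "Wren is the same type as Gita if and only if exactly one of Liam and Gita is a knight" needs to be False, which holds.
As a knight, Wren's statement "Ravi and Gita are different types" should be True; it is.
As a knight, Liam's statement "Otto and Liam are the same type" should be True; it is.
Since Otto is a knight, "Ravi is a knight" needs to be True, which holds.
Ravi is a knight, so "Gita and Otto are not the same type" must be True — and it is.

Gita is a knave, Wren is a knight, Liam is a knight, Otto is a knight, and Ravi is a knight.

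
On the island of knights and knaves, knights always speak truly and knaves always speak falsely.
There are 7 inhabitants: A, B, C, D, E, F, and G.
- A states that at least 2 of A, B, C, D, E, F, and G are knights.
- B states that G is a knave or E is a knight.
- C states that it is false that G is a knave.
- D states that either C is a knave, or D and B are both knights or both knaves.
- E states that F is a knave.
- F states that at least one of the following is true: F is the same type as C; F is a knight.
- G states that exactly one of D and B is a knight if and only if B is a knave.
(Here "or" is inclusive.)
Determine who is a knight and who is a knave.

A is a knight, B is a knight, C is a knight, D is a knight, E is a knight, F is a knave, and G is a knight.

A (knight): "at least 2 of A, B, C, D, E, F, and G are knights" — True. ✓
B is a knight, and the claim "G is a knave or E is a knight" is indeed True.
C is a knight, so "it is false that G is a knave" must be True — and it is.
As a knight, D's statement "either C is a knave, or D and B are both knights or both knaves" should be True; it is.
As a knight, E's statement "F is a knave" should be True; it is.
Since F is a knave, "at least one of the following is true: F is the same type as C; F is a knight" needs to be False, which holds.
As a knight, G's statement "exactly one of D and B is a knight if and only if B is a knave" should be True; it is.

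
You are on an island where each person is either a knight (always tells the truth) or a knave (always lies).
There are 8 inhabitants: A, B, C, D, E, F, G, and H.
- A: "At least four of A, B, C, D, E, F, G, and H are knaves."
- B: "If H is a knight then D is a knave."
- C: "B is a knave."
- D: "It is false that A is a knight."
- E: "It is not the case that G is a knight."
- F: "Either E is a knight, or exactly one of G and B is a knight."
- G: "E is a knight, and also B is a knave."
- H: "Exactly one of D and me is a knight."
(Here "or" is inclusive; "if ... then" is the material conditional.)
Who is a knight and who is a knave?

A is a knight, so "at least four of A, B, C, D, E, F, G, and H are knaves" must be True — and it is.
As a knight, B's statement "if H is a knight then D is a knave" should be True; it is.
C is a knave; "B is a knave" is False, as required.
D is a knave; "it is false that A is a knight" is False, as required.
E (knight): "it is not the case that G is a knight" — True. ✓
As a knight, F's statement "either E is a knight, or exactly one of G and B is a knight" should be True; it is.
Since G is a knave, "E is a knight, and also B is a knave" needs to be False, which holds.
H is a knave, and the claim "exactly one of D and me is a knight" is indeed False.

A is a knight, B is a knight, C is a knave, D is a knave, E is a knight, F is a knight, G is a knave, and H is a knave.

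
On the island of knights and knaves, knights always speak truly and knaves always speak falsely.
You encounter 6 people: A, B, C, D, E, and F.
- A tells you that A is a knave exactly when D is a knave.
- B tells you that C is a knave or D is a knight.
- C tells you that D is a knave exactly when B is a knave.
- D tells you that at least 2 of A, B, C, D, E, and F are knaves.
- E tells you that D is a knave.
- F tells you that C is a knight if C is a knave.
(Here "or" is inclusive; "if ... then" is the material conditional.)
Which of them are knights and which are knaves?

A is a knave, and the claim "A is a knave exactly when D is a knave" is indeed False.
B is a knight, and the claim "C is a knave or D is a knight" is indeed true.
C is a knight, so "D is a knave exactly when B is a knave" must be true — and it is.
As a knight, D's statement "at least 2 of A, B, C, D, E, and F are knaves" should be true; it is.
E is a knave, so "D is a knave" must be False — and it is.
F is a knight, so "C is a knight if C is a knave" must be true — and it is.

A is a knave, B is a knight, C is a knight, D is a knight, E is a knave, and F is a knight.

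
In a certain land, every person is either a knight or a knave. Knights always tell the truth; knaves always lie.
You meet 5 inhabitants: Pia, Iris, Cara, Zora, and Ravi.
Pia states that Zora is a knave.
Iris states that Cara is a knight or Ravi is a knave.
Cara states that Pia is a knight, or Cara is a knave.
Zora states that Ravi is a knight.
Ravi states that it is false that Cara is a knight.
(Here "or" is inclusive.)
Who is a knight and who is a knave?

Knights: Pia, Iris, and Cara. Knaves: Zora and Ravi.

Suppose Pia is a knave. Then Pia's statement "Zora is a knave" would have to be false. Checking the 16 ways to assign the others, none is consistent with every speaker.
(For instance, with Iris=knight, Cara=knight, Zora=knave, Ravi=knave, Pia's claim "Zora is a knave" comes out true where it would need to be false.)
So Pia must be a knight, making "Zora is a knave" true. Taking Pia=knight, Iris=knight, Cara=knight, Zora=knave, Ravi=knave, each remaining statement checks out:
  Iris (knight): "Cara is a knight or Ravi is a knave" — true. ✓
  Cara (knight): "Pia is a knight, or Cara is a knave" — true. ✓
  Zora (knave): "Ravi is a knight" — false. ✓
  Ravi (knave): "it is false that Cara is a knight" — false. ✓
This is the unique consistent assignment.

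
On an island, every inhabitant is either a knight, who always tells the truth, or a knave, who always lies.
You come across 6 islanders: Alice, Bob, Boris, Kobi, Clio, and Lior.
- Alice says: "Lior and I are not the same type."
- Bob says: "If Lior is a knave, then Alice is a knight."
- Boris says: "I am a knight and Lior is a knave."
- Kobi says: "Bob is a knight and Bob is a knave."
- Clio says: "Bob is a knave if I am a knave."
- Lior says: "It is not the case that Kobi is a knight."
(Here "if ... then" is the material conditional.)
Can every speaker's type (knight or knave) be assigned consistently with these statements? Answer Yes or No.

No

Checking all 64 assignments, each has at least one speaker whose statement's truth value contradicts their type.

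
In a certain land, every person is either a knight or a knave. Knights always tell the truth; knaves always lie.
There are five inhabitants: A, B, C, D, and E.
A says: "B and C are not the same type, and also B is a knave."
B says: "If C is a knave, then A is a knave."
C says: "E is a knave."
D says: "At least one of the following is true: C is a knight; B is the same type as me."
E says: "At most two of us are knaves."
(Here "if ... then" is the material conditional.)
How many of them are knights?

The unique consistent assignment is A=knave, B=knight, C=knave, D=knight, E=knight.
That has 3 knights.

3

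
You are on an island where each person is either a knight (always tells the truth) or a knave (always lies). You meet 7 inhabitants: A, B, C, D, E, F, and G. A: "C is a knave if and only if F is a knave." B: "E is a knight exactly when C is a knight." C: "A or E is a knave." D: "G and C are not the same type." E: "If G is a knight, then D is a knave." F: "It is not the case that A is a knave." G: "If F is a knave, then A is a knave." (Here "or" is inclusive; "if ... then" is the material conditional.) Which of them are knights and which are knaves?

A is a knave, B is a knight, C is a knight, D is a knave, E is a knight, F is a knave, and G is a knight.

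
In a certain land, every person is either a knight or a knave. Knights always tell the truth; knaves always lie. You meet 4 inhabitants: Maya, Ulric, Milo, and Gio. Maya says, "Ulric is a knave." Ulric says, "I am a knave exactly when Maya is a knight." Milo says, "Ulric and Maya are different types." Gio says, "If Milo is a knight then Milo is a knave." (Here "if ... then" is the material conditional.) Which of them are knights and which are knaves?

Maya is a knave, and the claim "Ulric is a knave" is indeed False.
Ulric is a knight; "I am a knave exactly when Maya is a knight" is True, as required.
Since Milo is a knight, "Ulric and Maya are different types" needs to be True, which holds.
Gio (knave): "if Milo is a knight then Milo is a knave" — False. ✓

Maya is a knave, Ulric is a knight, Milo is a knight, and Gio is a knave.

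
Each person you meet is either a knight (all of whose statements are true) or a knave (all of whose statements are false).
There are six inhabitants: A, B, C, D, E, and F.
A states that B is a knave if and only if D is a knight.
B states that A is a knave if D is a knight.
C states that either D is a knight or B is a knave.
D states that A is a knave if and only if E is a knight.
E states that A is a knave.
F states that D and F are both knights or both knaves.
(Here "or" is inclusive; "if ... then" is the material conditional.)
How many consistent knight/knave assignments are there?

4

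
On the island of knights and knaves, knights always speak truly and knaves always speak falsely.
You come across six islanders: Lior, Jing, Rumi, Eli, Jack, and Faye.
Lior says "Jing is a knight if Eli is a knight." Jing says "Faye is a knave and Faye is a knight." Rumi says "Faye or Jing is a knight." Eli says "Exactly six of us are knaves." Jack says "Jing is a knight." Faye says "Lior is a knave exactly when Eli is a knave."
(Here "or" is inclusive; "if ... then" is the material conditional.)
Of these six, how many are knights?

The unique consistent assignment is Lior=knight, Jing=knave, Rumi=knave, Eli=knave, Jack=knave, Faye=knave.
That has 1 knight.

1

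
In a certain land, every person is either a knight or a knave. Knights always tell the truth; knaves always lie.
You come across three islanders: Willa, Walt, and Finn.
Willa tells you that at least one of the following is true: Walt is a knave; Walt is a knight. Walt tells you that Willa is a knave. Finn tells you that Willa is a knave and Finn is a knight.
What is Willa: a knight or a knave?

Willa is a knight.

Consistent assignments: {Willa=knight, Walt=knave, Finn=knave}
In every consistent assignment, Willa is a knight.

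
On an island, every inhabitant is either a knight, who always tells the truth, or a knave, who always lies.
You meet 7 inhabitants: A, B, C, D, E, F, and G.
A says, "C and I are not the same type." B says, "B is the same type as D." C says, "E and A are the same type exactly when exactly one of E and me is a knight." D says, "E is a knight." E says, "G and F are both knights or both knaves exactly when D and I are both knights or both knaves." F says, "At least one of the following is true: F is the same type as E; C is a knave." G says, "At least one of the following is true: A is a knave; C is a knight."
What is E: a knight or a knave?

Consistent assignments: {A=knave, B=knight, C=knave, D=knight, E=knight, F=knight, G=knight}; {A=knave, B=knave, C=knave, D=knight, E=knight, F=knight, G=knight}
In every consistent assignment, E is a knight.

E is a knight.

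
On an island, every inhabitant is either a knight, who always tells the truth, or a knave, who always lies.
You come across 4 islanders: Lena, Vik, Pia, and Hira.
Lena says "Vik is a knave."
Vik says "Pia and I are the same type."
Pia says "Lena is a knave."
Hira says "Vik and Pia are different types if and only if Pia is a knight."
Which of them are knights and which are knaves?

Lena is a knave, Vik is a knight, Pia is a knight, and Hira is a knave.

Since Lena is a knave, "Vik is a knave" needs to be false, which holds.
Vik is a knight; "Pia and I are the same type" is true, as required.
Pia is a knight; "Lena is a knave" is true, as required.
Hira is a knave, and the claim "Vik and Pia are different types if and only if Pia is a knight" is indeed false.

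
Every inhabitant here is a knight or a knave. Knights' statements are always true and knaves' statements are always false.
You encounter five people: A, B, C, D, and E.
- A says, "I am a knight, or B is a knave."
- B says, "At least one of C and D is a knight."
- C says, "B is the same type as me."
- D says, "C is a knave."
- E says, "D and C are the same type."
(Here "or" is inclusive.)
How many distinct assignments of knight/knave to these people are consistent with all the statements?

4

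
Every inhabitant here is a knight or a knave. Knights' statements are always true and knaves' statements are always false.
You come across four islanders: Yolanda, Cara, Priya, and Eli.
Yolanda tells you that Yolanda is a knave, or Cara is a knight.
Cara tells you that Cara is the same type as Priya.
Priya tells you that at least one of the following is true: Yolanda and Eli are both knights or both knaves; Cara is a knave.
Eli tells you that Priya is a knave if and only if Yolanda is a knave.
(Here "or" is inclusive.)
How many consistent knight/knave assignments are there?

Consistent assignments:
  Yolanda=knight, Cara=knight, Priya=knight, Eli=knight

1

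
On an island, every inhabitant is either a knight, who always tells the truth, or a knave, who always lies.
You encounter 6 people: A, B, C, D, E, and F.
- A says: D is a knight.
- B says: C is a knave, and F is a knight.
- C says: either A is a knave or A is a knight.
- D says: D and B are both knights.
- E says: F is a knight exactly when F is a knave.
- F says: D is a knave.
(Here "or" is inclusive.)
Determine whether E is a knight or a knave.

E is a knave.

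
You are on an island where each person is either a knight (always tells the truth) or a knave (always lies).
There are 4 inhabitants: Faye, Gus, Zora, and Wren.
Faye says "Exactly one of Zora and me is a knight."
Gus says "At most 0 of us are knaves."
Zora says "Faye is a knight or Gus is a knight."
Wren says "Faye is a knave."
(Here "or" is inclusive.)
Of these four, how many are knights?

1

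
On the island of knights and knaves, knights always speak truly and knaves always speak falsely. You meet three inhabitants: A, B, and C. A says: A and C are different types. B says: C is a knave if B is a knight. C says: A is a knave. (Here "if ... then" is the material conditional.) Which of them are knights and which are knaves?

Suppose A is a knave. Then A's statement "A and C are different types" would have to be false. Checking the 4 ways to assign the others, none is consistent with every speaker.
(For instance, with B=knight, C=knave, C's claim "A is a knave" comes out true where it would need to be false.)
So A must be a knight, making "A and C are different types" true. Taking A=knight, B=knight, C=knave, each remaining statement checks out:
  B (knight): "C is a knave if B is a knight" — true. ✓
  C (knave): "A is a knave" — false. ✓
This is the unique consistent assignment.

Knights: A and B. Knaves: C.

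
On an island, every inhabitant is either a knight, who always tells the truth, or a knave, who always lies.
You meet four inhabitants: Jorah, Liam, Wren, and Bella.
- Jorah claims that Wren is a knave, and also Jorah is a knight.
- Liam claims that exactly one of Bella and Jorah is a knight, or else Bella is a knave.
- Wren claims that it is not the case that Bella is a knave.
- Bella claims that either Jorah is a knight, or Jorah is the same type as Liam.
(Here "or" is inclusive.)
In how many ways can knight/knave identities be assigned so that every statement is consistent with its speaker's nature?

1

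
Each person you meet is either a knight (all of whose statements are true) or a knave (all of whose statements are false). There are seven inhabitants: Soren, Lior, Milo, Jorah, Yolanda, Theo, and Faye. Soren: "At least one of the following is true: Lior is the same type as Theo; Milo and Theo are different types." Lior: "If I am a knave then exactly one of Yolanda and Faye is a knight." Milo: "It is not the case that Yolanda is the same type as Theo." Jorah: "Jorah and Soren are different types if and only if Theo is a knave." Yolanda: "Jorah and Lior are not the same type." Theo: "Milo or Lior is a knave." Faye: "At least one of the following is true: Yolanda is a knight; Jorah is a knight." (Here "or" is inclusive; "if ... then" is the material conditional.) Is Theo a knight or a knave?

Theo is a knight.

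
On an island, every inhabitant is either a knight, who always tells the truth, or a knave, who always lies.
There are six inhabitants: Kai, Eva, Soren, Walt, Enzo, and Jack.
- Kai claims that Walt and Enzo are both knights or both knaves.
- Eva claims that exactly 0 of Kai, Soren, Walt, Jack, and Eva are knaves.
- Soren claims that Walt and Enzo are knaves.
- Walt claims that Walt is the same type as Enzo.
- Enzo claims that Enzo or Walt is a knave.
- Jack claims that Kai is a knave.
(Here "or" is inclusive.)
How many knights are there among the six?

The unique consistent assignment is Kai=knave, Eva=knave, Soren=knave, Walt=knave, Enzo=knight, Jack=knight.
That has 2 knights.

2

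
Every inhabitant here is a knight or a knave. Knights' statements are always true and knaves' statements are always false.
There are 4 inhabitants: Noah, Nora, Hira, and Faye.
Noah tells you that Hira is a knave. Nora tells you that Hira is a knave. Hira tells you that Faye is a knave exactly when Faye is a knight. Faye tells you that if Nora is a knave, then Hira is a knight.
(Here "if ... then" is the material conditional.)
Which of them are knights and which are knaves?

Since Noah is a knight, "Hira is a knave" needs to be true, which holds.
Nora is a knight; "Hira is a knave" is true, as required.
Since Hira is a knave, "Faye is a knave exactly when Faye is a knight" needs to be false, which holds.
Faye is a knight, so "if Nora is a knave, then Hira is a knight" must be true — and it is.

Noah is a knight, Nora is a knight, Hira is a knave, and Faye is a knight.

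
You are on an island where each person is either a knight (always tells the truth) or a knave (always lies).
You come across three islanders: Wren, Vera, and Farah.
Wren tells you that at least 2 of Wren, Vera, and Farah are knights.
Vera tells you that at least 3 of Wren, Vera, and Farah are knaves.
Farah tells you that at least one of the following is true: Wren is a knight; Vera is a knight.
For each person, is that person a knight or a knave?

Wren is a knight, Vera is a knave, and Farah is a knight.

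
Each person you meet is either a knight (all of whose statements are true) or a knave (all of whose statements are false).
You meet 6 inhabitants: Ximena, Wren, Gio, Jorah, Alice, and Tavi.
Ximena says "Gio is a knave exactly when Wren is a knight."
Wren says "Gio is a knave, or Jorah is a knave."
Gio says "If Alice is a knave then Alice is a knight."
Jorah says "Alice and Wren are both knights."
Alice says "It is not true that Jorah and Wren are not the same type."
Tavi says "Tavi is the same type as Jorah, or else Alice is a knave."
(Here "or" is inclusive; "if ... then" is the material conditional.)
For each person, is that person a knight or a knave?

Knights: Ximena, Wren, and Tavi. Knaves: Gio, Jorah, and Alice.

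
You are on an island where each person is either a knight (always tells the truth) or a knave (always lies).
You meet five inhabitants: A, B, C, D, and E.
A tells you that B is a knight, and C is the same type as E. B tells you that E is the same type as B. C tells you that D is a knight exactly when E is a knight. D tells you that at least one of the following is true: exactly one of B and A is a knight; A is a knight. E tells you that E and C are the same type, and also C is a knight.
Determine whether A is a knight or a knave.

A is a knight.

Consistent assignments: {A=knight, B=knight, C=knight, D=knight, E=knight}
In every consistent assignment, A is a knight.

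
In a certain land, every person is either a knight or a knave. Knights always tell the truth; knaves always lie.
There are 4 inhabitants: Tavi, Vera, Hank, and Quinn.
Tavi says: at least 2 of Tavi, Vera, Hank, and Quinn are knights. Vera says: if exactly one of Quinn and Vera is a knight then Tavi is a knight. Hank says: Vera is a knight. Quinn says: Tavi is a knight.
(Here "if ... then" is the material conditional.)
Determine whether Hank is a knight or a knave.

Hank is a knight.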